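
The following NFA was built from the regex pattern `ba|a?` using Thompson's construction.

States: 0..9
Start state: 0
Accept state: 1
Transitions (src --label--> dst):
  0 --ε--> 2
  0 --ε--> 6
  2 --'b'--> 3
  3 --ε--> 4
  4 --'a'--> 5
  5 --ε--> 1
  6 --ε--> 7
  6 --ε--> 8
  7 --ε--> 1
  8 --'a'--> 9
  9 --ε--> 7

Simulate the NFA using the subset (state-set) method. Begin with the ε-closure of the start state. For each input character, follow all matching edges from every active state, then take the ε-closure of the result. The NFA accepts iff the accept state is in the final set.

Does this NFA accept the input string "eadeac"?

S₀ = ε-closure({0}) = {0,1,2,6,7,8}
'e' @ 1: {}  — no active states
rest 'adeac' ignored (set empty)
final: {}; accept 1 not in set

Answer: REJECT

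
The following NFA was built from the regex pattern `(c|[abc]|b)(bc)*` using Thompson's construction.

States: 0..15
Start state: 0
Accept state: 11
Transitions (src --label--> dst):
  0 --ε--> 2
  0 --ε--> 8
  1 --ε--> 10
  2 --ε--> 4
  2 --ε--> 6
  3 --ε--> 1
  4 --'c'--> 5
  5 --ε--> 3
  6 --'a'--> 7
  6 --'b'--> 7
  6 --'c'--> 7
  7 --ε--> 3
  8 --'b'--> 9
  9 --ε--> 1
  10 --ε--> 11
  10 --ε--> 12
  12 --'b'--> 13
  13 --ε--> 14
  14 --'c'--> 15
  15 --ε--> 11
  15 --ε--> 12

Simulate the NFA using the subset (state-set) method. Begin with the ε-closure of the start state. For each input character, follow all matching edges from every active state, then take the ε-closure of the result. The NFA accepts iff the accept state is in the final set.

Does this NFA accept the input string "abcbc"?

initial (ε-close {0}): {0,2,4,6,8}
'a' @ 1: {1,3,7,10,11,12}  ✓accept
'b' @ 2: {13,14}
'c' @ 3: {11,12,15}  ✓accept
'b' @ 4: {13,14}
'c' @ 5: {11,12,15}  ✓accept
after full input: {11,12,15}  (accept=11 in)

Answer: ACCEPT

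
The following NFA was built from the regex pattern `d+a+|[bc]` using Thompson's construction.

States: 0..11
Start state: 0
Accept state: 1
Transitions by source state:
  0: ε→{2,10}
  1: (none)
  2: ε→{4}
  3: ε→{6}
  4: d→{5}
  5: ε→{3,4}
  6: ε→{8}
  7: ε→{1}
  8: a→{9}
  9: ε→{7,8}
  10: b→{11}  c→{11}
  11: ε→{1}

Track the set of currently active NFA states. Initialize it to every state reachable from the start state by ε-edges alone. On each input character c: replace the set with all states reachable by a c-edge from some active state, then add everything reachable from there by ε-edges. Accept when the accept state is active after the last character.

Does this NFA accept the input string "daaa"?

initial (ε-close {0}): {0,2,4,10}
'd' @ 1: {3,4,5,6,8}
'a' @ 2: {1,7,8,9}  ✓accept
'a' @ 3: {1,7,8,9}  ✓accept
'a' @ 4: {1,7,8,9}  ✓accept
end set {1,7,8,9} — state 1 in

Answer: ACCEPT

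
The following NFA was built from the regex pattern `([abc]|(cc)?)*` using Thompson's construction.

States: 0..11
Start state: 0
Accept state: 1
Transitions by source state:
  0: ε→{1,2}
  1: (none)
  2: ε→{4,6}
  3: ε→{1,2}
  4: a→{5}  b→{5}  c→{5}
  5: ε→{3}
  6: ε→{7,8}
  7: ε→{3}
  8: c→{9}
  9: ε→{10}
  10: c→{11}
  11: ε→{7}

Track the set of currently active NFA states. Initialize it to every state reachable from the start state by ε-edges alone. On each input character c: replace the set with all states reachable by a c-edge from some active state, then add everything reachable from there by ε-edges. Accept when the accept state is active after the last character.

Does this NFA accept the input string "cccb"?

Answer: ACCEPT

Derivation:
initial (ε-close {0}): {0,1,2,3,4,6,7,8}
'c' @ 1: {1,2,3,4,5,6,7,8,9,10}  [accepting]
'c' @ 2: {1,2,3,4,5,6,7,8,9,10,11}  [accepting]
'c' @ 3: {1,2,3,4,5,6,7,8,9,10,11}  [accepting]
'b' @ 4: {1,2,3,4,5,6,7,8}  [accepting]
final: {1,2,3,4,5,6,7,8}; accept 1 in set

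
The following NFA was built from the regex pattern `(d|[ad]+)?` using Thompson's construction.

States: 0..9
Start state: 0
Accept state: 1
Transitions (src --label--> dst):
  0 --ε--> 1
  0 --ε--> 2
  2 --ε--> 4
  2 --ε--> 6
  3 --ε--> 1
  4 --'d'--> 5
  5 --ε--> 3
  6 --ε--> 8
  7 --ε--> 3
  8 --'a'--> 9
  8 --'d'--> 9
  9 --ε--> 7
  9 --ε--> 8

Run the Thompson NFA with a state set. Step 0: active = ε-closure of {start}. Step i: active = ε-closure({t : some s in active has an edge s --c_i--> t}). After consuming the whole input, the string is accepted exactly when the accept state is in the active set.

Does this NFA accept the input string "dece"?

Answer: REJECT

Trace:
S₀ = ε-closure({0}) = {0,1,2,4,6,8}
'd' @ 1: {1,3,5,7,8,9}  [accepting]
'e' @ 2: {}  — no active states
rest 'ce' ignored (set empty)
end set {} — state 1 not in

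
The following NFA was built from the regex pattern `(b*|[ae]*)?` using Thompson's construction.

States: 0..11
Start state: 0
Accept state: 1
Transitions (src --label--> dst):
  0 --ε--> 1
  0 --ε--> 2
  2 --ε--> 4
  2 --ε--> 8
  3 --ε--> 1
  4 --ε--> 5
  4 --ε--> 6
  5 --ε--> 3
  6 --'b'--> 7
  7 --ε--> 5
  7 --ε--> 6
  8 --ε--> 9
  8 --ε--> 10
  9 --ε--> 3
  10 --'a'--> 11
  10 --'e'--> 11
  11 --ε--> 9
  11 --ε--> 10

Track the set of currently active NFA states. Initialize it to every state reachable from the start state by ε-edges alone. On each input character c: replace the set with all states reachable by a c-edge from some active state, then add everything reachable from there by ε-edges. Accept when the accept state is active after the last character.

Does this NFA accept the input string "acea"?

start: ε-closure({0}) = {0,1,2,3,4,5,6,8,9,10}
'a' @ 1: {1,3,9,10,11}  [accepting]
'c' @ 2: {}  — dead — no transitions
rest 'ea' ignored (set empty)
final: {}; accept 1 not in set

Answer: REJECT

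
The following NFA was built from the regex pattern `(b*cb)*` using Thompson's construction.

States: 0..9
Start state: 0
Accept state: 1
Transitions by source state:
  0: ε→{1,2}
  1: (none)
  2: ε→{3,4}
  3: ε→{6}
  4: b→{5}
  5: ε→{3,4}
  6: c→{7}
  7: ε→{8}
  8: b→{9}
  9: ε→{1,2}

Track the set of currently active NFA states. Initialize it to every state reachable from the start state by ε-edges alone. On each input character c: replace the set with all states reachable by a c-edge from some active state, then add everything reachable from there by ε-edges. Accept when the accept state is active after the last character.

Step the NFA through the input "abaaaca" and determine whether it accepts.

Answer: REJECT

Derivation:
S₀ = ε-closure({0}) = {0,1,2,3,4,6}
'a' @ 1: {}  — dead — no transitions
rest 'baaaca' ignored (set empty)
after full input: {}  (accept=1 not in)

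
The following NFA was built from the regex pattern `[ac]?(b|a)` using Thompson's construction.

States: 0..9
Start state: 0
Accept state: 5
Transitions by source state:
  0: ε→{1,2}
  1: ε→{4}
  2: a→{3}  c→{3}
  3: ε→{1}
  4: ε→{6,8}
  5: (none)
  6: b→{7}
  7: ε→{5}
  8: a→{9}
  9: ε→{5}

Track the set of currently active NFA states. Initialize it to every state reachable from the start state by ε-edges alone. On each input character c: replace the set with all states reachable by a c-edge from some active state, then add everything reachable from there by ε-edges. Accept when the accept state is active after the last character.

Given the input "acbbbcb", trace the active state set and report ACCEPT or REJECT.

S₀ = ε-closure({0}) = {0,1,2,4,6,8}
'a' @ 1: {1,3,4,5,6,8,9}  (accept∈set)
'c' @ 2: {}  — no active states
rest 'bbbcb' ignored (set empty)
final: {}; accept 5 not in set

Answer: REJECT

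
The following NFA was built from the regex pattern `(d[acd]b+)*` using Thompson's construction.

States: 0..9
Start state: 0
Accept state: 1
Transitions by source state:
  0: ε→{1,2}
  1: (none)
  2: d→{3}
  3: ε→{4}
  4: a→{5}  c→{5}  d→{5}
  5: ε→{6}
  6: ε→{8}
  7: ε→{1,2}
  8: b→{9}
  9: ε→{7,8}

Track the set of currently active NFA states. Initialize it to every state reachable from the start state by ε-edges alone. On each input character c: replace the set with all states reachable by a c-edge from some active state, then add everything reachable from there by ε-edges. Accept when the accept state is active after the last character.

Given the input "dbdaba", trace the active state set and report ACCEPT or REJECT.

Answer: REJECT

Trace:
initial (ε-close {0}): {0,1,2}
'd' @ 1: {3,4}
'b' @ 2: {}  — state set empty
rest 'daba' ignored (set empty)
final: {}; accept 1 not in set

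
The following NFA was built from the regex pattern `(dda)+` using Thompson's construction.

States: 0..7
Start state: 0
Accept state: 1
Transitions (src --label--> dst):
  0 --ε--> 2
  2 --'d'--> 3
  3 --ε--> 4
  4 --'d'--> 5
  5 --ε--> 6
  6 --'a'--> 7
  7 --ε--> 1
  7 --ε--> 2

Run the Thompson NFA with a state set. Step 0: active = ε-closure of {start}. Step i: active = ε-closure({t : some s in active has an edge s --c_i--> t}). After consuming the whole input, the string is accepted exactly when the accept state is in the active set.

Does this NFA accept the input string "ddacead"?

Answer: REJECT

Trace:
initial (ε-close {0}): {0,2}
'd' @ 1: {3,4}
'd' @ 2: {5,6}
'a' @ 3: {1,2,7}  (accept∈set)
'c' @ 4: {}  — dead — no transitions
rest 'ead' ignored (set empty)
end set {} — state 1 not in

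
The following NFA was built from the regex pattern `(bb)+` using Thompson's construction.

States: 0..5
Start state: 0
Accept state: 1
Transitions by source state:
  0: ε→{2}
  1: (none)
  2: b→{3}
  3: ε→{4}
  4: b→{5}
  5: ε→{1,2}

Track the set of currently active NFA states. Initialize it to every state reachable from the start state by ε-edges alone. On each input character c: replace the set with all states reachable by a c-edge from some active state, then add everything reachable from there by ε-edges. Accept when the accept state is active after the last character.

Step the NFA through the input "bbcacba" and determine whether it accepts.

Answer: REJECT

Trace:
initial (ε-close {0}): {0,2}
'b' @ 1: {3,4}
'b' @ 2: {1,2,5}  ✓accept
'c' @ 3: {}  — state set empty
rest 'acba' ignored (set empty)
end set {} — state 1 not in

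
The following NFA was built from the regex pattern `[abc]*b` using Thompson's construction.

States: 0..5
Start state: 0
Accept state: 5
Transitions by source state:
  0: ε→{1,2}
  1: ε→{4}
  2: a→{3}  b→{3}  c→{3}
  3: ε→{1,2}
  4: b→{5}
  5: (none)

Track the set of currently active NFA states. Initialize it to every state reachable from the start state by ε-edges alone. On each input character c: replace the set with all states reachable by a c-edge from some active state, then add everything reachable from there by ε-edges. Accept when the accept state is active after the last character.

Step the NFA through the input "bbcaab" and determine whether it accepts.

Answer: ACCEPT

Steps:
start: ε-closure({0}) = {0,1,2,4}
'b' @ 1: {1,2,3,4,5}  (accept∈set)
'b' @ 2: {1,2,3,4,5}  (accept∈set)
'c' @ 3: {1,2,3,4}
'a' @ 4: {1,2,3,4}
'a' @ 5: {1,2,3,4}
'b' @ 6: {1,2,3,4,5}  (accept∈set)
after full input: {1,2,3,4,5}  (accept=5 in)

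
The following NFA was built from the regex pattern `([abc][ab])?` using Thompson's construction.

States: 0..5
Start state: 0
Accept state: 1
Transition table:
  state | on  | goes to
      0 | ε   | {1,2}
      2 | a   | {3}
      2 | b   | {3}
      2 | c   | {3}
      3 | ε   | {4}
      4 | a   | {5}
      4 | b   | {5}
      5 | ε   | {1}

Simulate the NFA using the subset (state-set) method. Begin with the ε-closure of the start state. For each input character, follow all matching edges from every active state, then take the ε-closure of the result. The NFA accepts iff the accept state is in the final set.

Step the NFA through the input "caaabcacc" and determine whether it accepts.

Answer: REJECT

Steps:
S₀ = ε-closure({0}) = {0,1,2}
'c' @ 1: {3,4}
'a' @ 2: {1,5}  [accepting]
'a' @ 3: {}  — no active states
rest 'abcacc' ignored (set empty)
final: {}; accept 1 not in set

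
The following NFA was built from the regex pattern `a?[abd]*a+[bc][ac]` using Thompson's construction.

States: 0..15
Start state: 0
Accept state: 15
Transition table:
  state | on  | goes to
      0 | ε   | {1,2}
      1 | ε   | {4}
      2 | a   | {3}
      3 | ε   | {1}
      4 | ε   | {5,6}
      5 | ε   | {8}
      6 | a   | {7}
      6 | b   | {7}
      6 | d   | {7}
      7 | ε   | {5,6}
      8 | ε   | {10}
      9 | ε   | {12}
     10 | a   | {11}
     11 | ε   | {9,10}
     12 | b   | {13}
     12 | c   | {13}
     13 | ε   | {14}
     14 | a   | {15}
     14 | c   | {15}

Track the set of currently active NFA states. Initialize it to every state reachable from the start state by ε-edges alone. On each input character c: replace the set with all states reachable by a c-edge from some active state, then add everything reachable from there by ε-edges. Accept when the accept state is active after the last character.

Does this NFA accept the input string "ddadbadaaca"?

Answer: ACCEPT

Derivation:
initial (ε-close {0}): {0,1,2,4,5,6,8,10}
'd' @ 1: {5,6,7,8,10}
'd' @ 2: {5,6,7,8,10}
'a' @ 3: {5,6,7,8,9,10,11,12}
'd' @ 4: {5,6,7,8,10}
'b' @ 5: {5,6,7,8,10}
'a' @ 6: {5,6,7,8,9,10,11,12}
'd' @ 7: {5,6,7,8,10}
'a' @ 8: {5,6,7,8,9,10,11,12}
'a' @ 9: {5,6,7,8,9,10,11,12}
'c' @ 10: {13,14}
'a' @ 11: {15}  ✓accept
final: {15}; accept 15 in set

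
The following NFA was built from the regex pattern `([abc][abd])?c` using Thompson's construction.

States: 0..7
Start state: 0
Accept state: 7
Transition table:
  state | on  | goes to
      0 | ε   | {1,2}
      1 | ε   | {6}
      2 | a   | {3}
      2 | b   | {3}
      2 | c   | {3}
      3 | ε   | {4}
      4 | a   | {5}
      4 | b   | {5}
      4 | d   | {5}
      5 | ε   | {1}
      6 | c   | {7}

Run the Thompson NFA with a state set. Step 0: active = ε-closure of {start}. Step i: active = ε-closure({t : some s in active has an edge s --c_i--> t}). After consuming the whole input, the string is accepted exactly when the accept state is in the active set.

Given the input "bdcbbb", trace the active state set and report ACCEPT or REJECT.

initial (ε-close {0}): {0,1,2,6}
'b' @ 1: {3,4}
'd' @ 2: {1,5,6}
'c' @ 3: {7}  ✓accept
'b' @ 4: {}  — state set empty
rest 'bb' ignored (set empty)
end set {} — state 7 not in

Answer: REJECT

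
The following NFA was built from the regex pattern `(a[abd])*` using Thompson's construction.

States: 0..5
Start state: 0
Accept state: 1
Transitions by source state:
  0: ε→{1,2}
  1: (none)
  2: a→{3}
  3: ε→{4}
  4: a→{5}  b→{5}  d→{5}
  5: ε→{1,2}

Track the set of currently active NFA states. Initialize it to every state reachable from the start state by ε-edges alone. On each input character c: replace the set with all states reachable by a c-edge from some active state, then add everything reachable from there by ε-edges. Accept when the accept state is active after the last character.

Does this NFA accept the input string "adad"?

initial (ε-close {0}): {0,1,2}
'a' @ 1: {3,4}
'd' @ 2: {1,2,5}  (accept∈set)
'a' @ 3: {3,4}
'd' @ 4: {1,2,5}  (accept∈set)
final: {1,2,5}; accept 1 in set

Answer: ACCEPT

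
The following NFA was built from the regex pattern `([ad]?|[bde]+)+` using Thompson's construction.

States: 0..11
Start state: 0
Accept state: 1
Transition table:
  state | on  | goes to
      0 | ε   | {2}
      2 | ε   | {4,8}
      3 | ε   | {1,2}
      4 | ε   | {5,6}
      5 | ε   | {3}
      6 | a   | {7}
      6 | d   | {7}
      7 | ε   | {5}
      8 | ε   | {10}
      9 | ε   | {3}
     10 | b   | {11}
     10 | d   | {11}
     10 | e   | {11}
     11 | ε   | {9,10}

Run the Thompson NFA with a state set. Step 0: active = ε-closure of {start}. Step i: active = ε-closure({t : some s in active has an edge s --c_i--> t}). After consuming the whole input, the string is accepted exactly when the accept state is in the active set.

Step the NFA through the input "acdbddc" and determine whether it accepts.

Answer: REJECT

Derivation:
initial (ε-close {0}): {0,1,2,3,4,5,6,8,10}
'a' @ 1: {1,2,3,4,5,6,7,8,10}  [accepting]
'c' @ 2: {}  — no active states
rest 'dbddc' ignored (set empty)
after full input: {}  (accept=1 not in)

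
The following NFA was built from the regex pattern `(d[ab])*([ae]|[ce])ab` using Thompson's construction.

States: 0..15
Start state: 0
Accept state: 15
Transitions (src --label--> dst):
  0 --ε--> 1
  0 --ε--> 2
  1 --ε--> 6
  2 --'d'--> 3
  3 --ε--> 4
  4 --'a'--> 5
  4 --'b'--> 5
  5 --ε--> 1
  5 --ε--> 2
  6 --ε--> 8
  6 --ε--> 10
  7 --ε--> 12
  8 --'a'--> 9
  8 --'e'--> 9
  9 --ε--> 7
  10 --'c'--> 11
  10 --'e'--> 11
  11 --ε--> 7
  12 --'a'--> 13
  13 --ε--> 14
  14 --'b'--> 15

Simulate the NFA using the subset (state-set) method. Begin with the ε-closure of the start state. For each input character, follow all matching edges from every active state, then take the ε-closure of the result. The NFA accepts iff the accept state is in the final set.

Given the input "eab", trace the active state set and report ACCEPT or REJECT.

Answer: ACCEPT

Steps:
S₀ = ε-closure({0}) = {0,1,2,6,8,10}
'e' @ 1: {7,9,11,12}
'a' @ 2: {13,14}
'b' @ 3: {15}  [accepting]
after full input: {15}  (accept=15 in)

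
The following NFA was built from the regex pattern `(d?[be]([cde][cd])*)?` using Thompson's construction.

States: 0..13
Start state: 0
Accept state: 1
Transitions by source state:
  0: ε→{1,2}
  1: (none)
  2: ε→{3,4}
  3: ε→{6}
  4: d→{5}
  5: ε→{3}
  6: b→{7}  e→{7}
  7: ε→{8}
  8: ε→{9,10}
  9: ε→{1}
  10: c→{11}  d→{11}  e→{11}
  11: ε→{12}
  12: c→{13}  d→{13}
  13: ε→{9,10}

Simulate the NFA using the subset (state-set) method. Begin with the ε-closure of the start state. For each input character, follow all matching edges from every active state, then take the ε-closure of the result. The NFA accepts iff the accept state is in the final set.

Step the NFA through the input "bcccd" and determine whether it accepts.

S₀ = ε-closure({0}) = {0,1,2,3,4,6}
'b' @ 1: {1,7,8,9,10}  ✓accept
'c' @ 2: {11,12}
'c' @ 3: {1,9,10,13}  ✓accept
'c' @ 4: {11,12}
'd' @ 5: {1,9,10,13}  ✓accept
end set {1,9,10,13} — state 1 in

Answer: ACCEPT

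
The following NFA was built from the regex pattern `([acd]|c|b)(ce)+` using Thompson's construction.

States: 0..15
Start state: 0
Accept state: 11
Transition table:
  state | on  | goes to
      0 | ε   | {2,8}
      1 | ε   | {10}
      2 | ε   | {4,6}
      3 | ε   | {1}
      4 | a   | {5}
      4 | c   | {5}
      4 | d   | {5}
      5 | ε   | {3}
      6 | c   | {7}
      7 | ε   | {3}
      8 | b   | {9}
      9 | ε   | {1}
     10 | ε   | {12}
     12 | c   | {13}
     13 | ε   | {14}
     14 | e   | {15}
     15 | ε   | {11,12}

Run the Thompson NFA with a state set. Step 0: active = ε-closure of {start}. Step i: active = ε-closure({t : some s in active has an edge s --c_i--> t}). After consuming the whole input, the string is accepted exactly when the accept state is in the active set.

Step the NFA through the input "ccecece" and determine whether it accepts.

Answer: ACCEPT

Derivation:
initial (ε-close {0}): {0,2,4,6,8}
'c' @ 1: {1,3,5,7,10,12}
'c' @ 2: {13,14}
'e' @ 3: {11,12,15}  [accepting]
'c' @ 4: {13,14}
'e' @ 5: {11,12,15}  [accepting]
'c' @ 6: {13,14}
'e' @ 7: {11,12,15}  [accepting]
final: {11,12,15}; accept 11 in set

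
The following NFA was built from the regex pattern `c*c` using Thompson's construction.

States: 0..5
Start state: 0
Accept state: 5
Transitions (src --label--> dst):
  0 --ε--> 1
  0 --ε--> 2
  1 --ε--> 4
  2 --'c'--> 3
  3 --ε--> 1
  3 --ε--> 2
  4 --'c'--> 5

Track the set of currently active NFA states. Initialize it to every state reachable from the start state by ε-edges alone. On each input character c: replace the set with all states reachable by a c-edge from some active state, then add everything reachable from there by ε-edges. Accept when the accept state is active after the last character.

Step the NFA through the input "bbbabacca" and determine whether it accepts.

initial (ε-close {0}): {0,1,2,4}
'b' @ 1: {}  — state set empty
rest 'bbabacca' ignored (set empty)
after full input: {}  (accept=5 not in)

Answer: REJECT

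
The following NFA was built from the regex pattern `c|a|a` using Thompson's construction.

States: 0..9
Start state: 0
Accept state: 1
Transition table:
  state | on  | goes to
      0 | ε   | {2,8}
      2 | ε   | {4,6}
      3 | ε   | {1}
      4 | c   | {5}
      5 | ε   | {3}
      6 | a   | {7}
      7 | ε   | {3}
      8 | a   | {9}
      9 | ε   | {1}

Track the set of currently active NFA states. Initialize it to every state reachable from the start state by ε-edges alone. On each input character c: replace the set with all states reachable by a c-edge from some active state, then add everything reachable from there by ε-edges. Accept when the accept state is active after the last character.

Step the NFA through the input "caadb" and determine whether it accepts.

Answer: REJECT

Trace:
S₀ = ε-closure({0}) = {0,2,4,6,8}
'c' @ 1: {1,3,5}  [accepting]
'a' @ 2: {}  — no active states
rest 'adb' ignored (set empty)
end set {} — state 1 not in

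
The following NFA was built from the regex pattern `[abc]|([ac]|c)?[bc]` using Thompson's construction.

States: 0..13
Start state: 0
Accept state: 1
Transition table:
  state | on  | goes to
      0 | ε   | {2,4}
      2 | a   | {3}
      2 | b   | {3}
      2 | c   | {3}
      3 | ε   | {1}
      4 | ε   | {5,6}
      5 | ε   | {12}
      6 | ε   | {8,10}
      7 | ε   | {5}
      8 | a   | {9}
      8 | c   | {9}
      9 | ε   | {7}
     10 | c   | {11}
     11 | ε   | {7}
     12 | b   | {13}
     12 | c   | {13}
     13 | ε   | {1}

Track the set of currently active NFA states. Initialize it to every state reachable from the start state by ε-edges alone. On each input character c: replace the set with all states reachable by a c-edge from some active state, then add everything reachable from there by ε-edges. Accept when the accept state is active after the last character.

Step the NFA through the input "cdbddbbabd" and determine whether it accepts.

start: ε-closure({0}) = {0,2,4,5,6,8,10,12}
'c' @ 1: {1,3,5,7,9,11,12,13}  ✓accept
'd' @ 2: {}  — state set empty
rest 'bddbbabd' ignored (set empty)
end set {} — state 1 not in

Answer: REJECT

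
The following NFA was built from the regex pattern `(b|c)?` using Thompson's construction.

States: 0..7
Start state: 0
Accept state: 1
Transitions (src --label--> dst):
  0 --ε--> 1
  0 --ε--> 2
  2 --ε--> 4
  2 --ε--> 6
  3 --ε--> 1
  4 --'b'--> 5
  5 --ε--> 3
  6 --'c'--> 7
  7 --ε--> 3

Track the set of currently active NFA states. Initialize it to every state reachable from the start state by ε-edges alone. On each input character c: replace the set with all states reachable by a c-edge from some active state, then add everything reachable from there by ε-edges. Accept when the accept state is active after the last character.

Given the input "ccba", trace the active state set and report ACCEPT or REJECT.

Answer: REJECT

Trace:
initial (ε-close {0}): {0,1,2,4,6}
'c' @ 1: {1,3,7}  ✓accept
'c' @ 2: {}  — state set empty
rest 'ba' ignored (set empty)
end set {} — state 1 not in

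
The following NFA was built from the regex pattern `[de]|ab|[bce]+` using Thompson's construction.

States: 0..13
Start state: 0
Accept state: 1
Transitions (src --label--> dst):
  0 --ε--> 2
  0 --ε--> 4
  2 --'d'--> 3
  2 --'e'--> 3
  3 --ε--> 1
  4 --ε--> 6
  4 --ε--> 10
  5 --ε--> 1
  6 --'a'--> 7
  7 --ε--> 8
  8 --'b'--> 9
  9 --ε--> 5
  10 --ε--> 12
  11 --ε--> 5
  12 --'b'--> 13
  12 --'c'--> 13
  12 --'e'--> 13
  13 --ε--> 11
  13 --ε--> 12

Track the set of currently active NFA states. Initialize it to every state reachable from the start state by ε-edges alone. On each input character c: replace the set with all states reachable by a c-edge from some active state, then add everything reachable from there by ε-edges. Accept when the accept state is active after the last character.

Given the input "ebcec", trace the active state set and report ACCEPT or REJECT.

Answer: ACCEPT

Derivation:
initial (ε-close {0}): {0,2,4,6,10,12}
'e' @ 1: {1,3,5,11,12,13}  ✓accept
'b' @ 2: {1,5,11,12,13}  ✓accept
'c' @ 3: {1,5,11,12,13}  ✓accept
'e' @ 4: {1,5,11,12,13}  ✓accept
'c' @ 5: {1,5,11,12,13}  ✓accept
final: {1,5,11,12,13}; accept 1 in set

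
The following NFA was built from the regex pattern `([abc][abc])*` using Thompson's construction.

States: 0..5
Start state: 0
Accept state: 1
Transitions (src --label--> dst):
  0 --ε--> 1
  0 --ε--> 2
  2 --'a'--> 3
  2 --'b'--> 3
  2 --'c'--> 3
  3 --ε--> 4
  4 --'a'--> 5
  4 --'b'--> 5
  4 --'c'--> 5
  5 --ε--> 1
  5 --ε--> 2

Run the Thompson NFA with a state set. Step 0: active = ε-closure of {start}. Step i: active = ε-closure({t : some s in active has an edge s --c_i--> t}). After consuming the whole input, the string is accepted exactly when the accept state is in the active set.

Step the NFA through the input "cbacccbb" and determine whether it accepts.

S₀ = ε-closure({0}) = {0,1,2}
'c' @ 1: {3,4}
'b' @ 2: {1,2,5}  [accepting]
'a' @ 3: {3,4}
'c' @ 4: {1,2,5}  [accepting]
'c' @ 5: {3,4}
'c' @ 6: {1,2,5}  [accepting]
'b' @ 7: {3,4}
'b' @ 8: {1,2,5}  [accepting]
end set {1,2,5} — state 1 in

Answer: ACCEPT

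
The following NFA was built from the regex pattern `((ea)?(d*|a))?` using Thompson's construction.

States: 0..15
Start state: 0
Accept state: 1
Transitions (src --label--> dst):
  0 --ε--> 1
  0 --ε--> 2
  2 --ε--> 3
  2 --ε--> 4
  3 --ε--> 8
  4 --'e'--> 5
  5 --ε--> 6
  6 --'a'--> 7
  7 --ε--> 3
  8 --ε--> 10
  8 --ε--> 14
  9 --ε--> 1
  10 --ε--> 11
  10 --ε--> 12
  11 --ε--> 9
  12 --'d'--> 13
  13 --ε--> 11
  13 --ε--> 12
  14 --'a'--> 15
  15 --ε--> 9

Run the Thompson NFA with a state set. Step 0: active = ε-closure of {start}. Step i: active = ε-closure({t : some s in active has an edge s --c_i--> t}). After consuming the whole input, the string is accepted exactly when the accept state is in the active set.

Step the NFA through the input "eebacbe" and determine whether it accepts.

Answer: REJECT

Steps:
start: ε-closure({0}) = {0,1,2,3,4,8,9,10,11,12,14}
'e' @ 1: {5,6}
'e' @ 2: {}  — no active states
rest 'bacbe' ignored (set empty)
final: {}; accept 1 not in set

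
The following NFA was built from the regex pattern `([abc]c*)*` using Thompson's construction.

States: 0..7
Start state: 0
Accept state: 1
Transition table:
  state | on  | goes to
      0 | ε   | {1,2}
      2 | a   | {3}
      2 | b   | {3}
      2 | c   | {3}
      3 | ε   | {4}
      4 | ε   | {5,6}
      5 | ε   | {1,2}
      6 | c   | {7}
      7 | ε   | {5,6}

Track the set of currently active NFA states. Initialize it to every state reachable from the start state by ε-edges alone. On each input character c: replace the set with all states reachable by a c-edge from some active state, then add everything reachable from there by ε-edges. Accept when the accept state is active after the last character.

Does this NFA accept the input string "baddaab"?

S₀ = ε-closure({0}) = {0,1,2}
'b' @ 1: {1,2,3,4,5,6}  (accept∈set)
'a' @ 2: {1,2,3,4,5,6}  (accept∈set)
'd' @ 3: {}  — dead — no transitions
rest 'daab' ignored (set empty)
after full input: {}  (accept=1 not in)

Answer: REJECT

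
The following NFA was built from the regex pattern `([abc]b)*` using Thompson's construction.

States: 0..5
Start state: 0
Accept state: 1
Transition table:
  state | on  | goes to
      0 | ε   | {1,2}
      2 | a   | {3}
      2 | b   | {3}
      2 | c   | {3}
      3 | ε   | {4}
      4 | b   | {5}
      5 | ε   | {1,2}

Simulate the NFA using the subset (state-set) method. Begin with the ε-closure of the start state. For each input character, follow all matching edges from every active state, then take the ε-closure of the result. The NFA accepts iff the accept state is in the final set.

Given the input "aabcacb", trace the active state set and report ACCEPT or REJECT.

Answer: REJECT

Derivation:
initial (ε-close {0}): {0,1,2}
'a' @ 1: {3,4}
'a' @ 2: {}  — no active states
rest 'bcacb' ignored (set empty)
end set {} — state 1 not in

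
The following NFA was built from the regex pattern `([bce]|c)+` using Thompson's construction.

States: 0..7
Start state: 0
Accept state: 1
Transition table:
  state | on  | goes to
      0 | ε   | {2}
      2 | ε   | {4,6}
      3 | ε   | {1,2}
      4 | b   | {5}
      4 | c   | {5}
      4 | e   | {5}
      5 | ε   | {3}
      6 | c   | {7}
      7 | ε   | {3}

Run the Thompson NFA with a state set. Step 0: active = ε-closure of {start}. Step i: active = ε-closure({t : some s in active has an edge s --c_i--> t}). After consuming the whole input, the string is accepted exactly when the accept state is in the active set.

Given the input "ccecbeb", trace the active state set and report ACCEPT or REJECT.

Answer: ACCEPT

Trace:
initial (ε-close {0}): {0,2,4,6}
'c' @ 1: {1,2,3,4,5,6,7}  ✓accept
'c' @ 2: {1,2,3,4,5,6,7}  ✓accept
'e' @ 3: {1,2,3,4,5,6}  ✓accept
'c' @ 4: {1,2,3,4,5,6,7}  ✓accept
'b' @ 5: {1,2,3,4,5,6}  ✓accept
'e' @ 6: {1,2,3,4,5,6}  ✓accept
'b' @ 7: {1,2,3,4,5,6}  ✓accept
after full input: {1,2,3,4,5,6}  (accept=1 in)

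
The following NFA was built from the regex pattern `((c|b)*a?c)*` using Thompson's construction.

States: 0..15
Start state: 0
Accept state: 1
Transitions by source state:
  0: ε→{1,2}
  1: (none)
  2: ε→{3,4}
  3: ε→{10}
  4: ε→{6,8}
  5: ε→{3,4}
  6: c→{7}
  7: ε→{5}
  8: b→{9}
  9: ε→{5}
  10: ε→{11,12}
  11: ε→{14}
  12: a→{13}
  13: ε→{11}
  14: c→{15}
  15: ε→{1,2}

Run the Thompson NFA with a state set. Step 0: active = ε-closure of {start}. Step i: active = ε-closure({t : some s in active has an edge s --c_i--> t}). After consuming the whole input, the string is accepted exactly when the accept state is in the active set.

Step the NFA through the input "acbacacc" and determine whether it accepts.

start: ε-closure({0}) = {0,1,2,3,4,6,8,10,11,12,14}
'a' @ 1: {11,13,14}
'c' @ 2: {1,2,3,4,6,8,10,11,12,14,15}  ✓accept
'b' @ 3: {3,4,5,6,8,9,10,11,12,14}
'a' @ 4: {11,13,14}
'c' @ 5: {1,2,3,4,6,8,10,11,12,14,15}  ✓accept
'a' @ 6: {11,13,14}
'c' @ 7: {1,2,3,4,6,8,10,11,12,14,15}  ✓accept
'c' @ 8: {1,2,3,4,5,6,7,8,10,11,12,14,15}  ✓accept
end set {1,2,3,4,5,6,7,8,10,11,12,14,15} — state 1 in

Answer: ACCEPT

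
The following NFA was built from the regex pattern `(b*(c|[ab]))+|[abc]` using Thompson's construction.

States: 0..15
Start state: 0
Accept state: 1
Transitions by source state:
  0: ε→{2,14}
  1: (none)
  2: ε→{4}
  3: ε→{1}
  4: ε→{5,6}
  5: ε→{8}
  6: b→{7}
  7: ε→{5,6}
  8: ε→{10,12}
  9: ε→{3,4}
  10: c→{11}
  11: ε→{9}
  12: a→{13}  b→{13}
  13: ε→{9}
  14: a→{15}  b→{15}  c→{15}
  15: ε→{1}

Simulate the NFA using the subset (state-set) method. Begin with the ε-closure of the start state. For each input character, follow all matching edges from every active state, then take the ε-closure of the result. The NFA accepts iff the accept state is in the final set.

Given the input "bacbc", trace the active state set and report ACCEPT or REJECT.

Answer: ACCEPT

Trace:
S₀ = ε-closure({0}) = {0,2,4,5,6,8,10,12,14}
'b' @ 1: {1,3,4,5,6,7,8,9,10,12,13,15}  (accept∈set)
'a' @ 2: {1,3,4,5,6,8,9,10,12,13}  (accept∈set)
'c' @ 3: {1,3,4,5,6,8,9,10,11,12}  (accept∈set)
'b' @ 4: {1,3,4,5,6,7,8,9,10,12,13}  (accept∈set)
'c' @ 5: {1,3,4,5,6,8,9,10,11,12}  (accept∈set)
final: {1,3,4,5,6,8,9,10,11,12}; accept 1 in set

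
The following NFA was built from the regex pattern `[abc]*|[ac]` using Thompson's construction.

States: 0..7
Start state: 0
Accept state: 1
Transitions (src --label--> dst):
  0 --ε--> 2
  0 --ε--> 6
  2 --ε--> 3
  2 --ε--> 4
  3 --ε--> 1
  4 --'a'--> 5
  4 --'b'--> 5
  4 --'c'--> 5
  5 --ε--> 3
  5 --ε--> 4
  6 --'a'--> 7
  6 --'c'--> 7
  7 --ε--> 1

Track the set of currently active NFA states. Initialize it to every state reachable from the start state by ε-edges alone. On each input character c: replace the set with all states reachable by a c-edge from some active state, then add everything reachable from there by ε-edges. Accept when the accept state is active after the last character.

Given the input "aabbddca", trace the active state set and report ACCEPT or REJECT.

Answer: REJECT

Trace:
start: ε-closure({0}) = {0,1,2,3,4,6}
'a' @ 1: {1,3,4,5,7}  [accepting]
'a' @ 2: {1,3,4,5}  [accepting]
'b' @ 3: {1,3,4,5}  [accepting]
'b' @ 4: {1,3,4,5}  [accepting]
'd' @ 5: {}  — state set empty
rest 'dca' ignored (set empty)
end set {} — state 1 not in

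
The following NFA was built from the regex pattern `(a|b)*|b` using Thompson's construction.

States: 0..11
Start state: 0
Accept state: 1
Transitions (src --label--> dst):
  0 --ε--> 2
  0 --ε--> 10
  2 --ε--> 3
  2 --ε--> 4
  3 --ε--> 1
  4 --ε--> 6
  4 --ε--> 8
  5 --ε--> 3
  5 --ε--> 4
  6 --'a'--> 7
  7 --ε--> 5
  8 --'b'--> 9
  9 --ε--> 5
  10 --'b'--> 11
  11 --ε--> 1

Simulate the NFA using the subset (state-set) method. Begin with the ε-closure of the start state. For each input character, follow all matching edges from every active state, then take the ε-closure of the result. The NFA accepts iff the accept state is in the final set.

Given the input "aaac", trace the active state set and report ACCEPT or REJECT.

Answer: REJECT

Trace:
start: ε-closure({0}) = {0,1,2,3,4,6,8,10}
'a' @ 1: {1,3,4,5,6,7,8}  [accepting]
'a' @ 2: {1,3,4,5,6,7,8}  [accepting]
'a' @ 3: {1,3,4,5,6,7,8}  [accepting]
'c' @ 4: {}  — dead — no transitions
final: {}; accept 1 not in set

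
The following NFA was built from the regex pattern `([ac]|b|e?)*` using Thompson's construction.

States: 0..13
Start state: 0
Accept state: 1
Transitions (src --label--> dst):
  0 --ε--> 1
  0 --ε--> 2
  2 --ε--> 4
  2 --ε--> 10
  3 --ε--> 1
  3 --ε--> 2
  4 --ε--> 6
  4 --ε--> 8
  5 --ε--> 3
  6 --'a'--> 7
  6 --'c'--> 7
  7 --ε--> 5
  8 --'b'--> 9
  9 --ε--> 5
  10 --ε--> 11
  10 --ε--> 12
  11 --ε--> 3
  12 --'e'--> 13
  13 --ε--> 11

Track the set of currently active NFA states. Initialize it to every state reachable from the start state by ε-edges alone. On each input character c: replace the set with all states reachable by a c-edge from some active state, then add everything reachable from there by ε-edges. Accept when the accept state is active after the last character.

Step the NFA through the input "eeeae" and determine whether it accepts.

start: ε-closure({0}) = {0,1,2,3,4,6,8,10,11,12}
'e' @ 1: {1,2,3,4,6,8,10,11,12,13}  [accepting]
'e' @ 2: {1,2,3,4,6,8,10,11,12,13}  [accepting]
'e' @ 3: {1,2,3,4,6,8,10,11,12,13}  [accepting]
'a' @ 4: {1,2,3,4,5,6,7,8,10,11,12}  [accepting]
'e' @ 5: {1,2,3,4,6,8,10,11,12,13}  [accepting]
end set {1,2,3,4,6,8,10,11,12,13} — state 1 in

Answer: ACCEPT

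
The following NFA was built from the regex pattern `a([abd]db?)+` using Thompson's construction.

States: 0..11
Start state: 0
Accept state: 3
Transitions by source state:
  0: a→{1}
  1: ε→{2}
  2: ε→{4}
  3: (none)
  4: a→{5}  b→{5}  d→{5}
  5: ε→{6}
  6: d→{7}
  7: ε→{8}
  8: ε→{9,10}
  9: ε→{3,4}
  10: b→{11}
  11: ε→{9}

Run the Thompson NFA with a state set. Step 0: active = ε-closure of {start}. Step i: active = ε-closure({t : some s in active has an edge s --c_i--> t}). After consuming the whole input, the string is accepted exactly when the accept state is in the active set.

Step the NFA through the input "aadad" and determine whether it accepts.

S₀ = ε-closure({0}) = {0}
'a' @ 1: {1,2,4}
'a' @ 2: {5,6}
'd' @ 3: {3,4,7,8,9,10}  [accepting]
'a' @ 4: {5,6}
'd' @ 5: {3,4,7,8,9,10}  [accepting]
final: {3,4,7,8,9,10}; accept 3 in set

Answer: ACCEPT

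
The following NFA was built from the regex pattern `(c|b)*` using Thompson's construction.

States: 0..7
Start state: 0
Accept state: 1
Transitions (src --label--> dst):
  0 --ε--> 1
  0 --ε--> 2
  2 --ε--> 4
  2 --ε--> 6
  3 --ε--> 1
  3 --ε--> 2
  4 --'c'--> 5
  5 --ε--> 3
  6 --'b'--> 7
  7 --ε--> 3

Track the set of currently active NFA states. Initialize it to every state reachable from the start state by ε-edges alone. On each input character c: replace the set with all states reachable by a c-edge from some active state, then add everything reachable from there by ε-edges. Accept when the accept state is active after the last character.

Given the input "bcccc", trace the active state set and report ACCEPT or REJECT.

Answer: ACCEPT

Steps:
start: ε-closure({0}) = {0,1,2,4,6}
'b' @ 1: {1,2,3,4,6,7}  [accepting]
'c' @ 2: {1,2,3,4,5,6}  [accepting]
'c' @ 3: {1,2,3,4,5,6}  [accepting]
'c' @ 4: {1,2,3,4,5,6}  [accepting]
'c' @ 5: {1,2,3,4,5,6}  [accepting]
end set {1,2,3,4,5,6} — state 1 in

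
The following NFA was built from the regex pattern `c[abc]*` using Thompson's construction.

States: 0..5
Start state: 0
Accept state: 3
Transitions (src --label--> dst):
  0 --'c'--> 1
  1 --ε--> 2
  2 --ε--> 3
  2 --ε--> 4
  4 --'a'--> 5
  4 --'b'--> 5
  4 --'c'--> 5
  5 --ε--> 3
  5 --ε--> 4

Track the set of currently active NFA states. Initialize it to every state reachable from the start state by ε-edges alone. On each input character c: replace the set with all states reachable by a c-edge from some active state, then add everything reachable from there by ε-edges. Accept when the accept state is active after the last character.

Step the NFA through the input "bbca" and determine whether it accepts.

S₀ = ε-closure({0}) = {0}
'b' @ 1: {}  — no active states
rest 'bca' ignored (set empty)
final: {}; accept 3 not in set

Answer: REJECT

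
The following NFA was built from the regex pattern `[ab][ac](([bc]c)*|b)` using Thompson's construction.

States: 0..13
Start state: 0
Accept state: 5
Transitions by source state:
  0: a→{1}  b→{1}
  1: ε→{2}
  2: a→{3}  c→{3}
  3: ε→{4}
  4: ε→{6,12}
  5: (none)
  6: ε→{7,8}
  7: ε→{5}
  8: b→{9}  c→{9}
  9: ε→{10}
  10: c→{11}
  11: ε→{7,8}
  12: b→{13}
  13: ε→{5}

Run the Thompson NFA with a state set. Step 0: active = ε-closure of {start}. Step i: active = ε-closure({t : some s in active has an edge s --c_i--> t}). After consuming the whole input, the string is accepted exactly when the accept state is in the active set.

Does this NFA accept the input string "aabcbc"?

Answer: ACCEPT

Trace:
start: ε-closure({0}) = {0}
'a' @ 1: {1,2}
'a' @ 2: {3,4,5,6,7,8,12}  [accepting]
'b' @ 3: {5,9,10,13}  [accepting]
'c' @ 4: {5,7,8,11}  [accepting]
'b' @ 5: {9,10}
'c' @ 6: {5,7,8,11}  [accepting]
final: {5,7,8,11}; accept 5 in set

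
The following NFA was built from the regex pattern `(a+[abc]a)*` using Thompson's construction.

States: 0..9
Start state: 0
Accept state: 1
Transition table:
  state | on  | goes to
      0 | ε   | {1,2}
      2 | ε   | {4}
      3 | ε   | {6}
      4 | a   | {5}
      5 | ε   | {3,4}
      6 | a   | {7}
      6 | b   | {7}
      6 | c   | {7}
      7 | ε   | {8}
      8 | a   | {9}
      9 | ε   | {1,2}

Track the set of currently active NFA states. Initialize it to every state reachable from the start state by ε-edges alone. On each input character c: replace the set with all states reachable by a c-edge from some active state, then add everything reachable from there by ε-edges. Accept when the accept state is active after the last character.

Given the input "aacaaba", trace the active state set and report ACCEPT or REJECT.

initial (ε-close {0}): {0,1,2,4}
'a' @ 1: {3,4,5,6}
'a' @ 2: {3,4,5,6,7,8}
'c' @ 3: {7,8}
'a' @ 4: {1,2,4,9}  ✓accept
'a' @ 5: {3,4,5,6}
'b' @ 6: {7,8}
'a' @ 7: {1,2,4,9}  ✓accept
end set {1,2,4,9} — state 1 in

Answer: ACCEPT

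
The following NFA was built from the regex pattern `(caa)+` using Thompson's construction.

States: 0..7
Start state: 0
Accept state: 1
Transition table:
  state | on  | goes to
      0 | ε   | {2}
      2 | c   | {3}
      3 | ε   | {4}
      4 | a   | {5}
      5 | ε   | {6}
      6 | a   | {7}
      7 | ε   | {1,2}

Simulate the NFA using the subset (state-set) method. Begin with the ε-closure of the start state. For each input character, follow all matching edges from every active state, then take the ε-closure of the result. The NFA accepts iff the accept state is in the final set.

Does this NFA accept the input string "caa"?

initial (ε-close {0}): {0,2}
'c' @ 1: {3,4}
'a' @ 2: {5,6}
'a' @ 3: {1,2,7}  [accepting]
final: {1,2,7}; accept 1 in set

Answer: ACCEPT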